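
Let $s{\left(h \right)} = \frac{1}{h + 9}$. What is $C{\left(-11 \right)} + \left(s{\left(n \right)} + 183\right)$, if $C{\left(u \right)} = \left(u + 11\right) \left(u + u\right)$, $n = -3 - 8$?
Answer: $\frac{365}{2} \approx 182.5$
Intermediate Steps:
$n = -11$ ($n = -3 - 8 = -11$)
$s{\left(h \right)} = \frac{1}{9 + h}$
$C{\left(u \right)} = 2 u \left(11 + u\right)$ ($C{\left(u \right)} = \left(11 + u\right) 2 u = 2 u \left(11 + u\right)$)
$C{\left(-11 \right)} + \left(s{\left(n \right)} + 183\right) = 2 \left(-11\right) \left(11 - 11\right) + \left(\frac{1}{9 - 11} + 183\right) = 2 \left(-11\right) 0 + \left(\frac{1}{-2} + 183\right) = 0 + \left(- \frac{1}{2} + 183\right) = 0 + \frac{365}{2} = \frac{365}{2}$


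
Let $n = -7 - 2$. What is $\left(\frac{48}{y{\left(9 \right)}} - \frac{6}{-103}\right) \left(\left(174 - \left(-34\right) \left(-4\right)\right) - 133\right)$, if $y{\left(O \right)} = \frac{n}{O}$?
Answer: $\frac{469110}{103} \approx 4554.5$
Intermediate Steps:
$n = -9$ ($n = -7 - 2 = -9$)
$y{\left(O \right)} = - \frac{9}{O}$
$\left(\frac{48}{y{\left(9 \right)}} - \frac{6}{-103}\right) \left(\left(174 - \left(-34\right) \left(-4\right)\right) - 133\right) = \left(\frac{48}{\left(-9\right) \frac{1}{9}} - \frac{6}{-103}\right) \left(\left(174 - \left(-34\right) \left(-4\right)\right) - 133\right) = \left(\frac{48}{\left(-9\right) \frac{1}{9}} - - \frac{6}{103}\right) \left(\left(174 - 136\right) - 133\right) = \left(\frac{48}{-1} + \frac{6}{103}\right) \left(\left(174 - 136\right) - 133\right) = \left(48 \left(-1\right) + \frac{6}{103}\right) \left(38 - 133\right) = \left(-48 + \frac{6}{103}\right) \left(-95\right) = \left(- \frac{4938}{103}\right) \left(-95\right) = \frac{469110}{103}$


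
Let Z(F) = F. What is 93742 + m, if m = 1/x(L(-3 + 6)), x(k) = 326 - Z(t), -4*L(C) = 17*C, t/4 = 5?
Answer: 28685053/306 ≈ 93742.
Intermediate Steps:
t = 20 (t = 4*5 = 20)
L(C) = -17*C/4
x(k) = 306 (x(k) = 326 - 1*20 = 326 - 20 = 306)
m = 1/306 ≈ 0.0032680
93742 + m = 93742 + 1/306 = 28685053/306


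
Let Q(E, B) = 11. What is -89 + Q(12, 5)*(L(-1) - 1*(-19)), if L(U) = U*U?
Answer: 131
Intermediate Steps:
L(U) = U²
-89 + Q(12, 5)*(L(-1) - 1*(-19)) = -89 + 11*((-1)² - 1*(-19)) = -89 + 11*(1 + 19) = -89 + 11*20 = -89 + 220 = 131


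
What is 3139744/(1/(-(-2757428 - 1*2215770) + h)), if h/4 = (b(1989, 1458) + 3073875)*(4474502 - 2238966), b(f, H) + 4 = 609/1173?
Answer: 33744146309670994328896/391 ≈ 8.6302e+19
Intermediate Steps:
b(f, H) = -1361/391 (b(f, H) = -4 + 609/1173 = -4 + 609*(1/1173) = -4 + 203/391 = -1361/391)
h = 10747417688950016/391 (h = 4*((-1361/391 + 3073875)*(4474502 - 2238966)) = 4*((1201883764/391)*2235536) = 4*(2686854422237504/391) = 10747417688950016/391 ≈ 2.7487e+13)
3139744/(1/(-(-2757428 - 1*2215770) + h)) = 3139744/(1/(-(-2757428 - 1*2215770) + 10747417688950016/391)) = 3139744/(1/(-(-2757428 - 2215770) + 10747417688950016/391)) = 3139744/(1/(-1*(-4973198) + 10747417688950016/391)) = 3139744/(1/(4973198 + 10747417688950016/391)) = 3139744/(1/(10747419633470434/391)) = 3139744/(391/10747419633470434) = 3139744*(10747419633470434/391) = 33744146309670994328896/391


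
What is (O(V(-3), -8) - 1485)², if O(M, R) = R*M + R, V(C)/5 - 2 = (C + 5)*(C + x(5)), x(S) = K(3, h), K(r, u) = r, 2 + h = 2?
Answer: 2474329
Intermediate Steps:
h = 0 (h = -2 + 2 = 0)
x(S) = 3
V(C) = 10 + 5*(3 + C)*(5 + C) (V(C) = 10 + 5*((C + 5)*(C + 3)) = 10 + 5*((5 + C)*(3 + C)) = 10 + 5*((3 + C)*(5 + C)) = 10 + 5*(3 + C)*(5 + C))
O(M, R) = R + M*R (O(M, R) = M*R + R = R + M*R)
(O(V(-3), -8) - 1485)² = (-8*(1 + (85 + 5*(-3)² + 40*(-3))) - 1485)² = (-8*(1 + (85 + 5*9 - 120)) - 1485)² = (-8*(1 + (85 + 45 - 120)) - 1485)² = (-8*(1 + 10) - 1485)² = (-8*11 - 1485)² = (-88 - 1485)² = (-1573)² = 2474329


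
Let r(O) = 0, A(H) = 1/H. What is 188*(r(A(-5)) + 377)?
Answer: 70876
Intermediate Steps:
188*(r(A(-5)) + 377) = 188*(0 + 377) = 188*377 = 70876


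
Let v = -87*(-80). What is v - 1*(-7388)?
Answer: 14348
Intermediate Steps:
v = 6960
v - 1*(-7388) = 6960 - 1*(-7388) = 6960 + 7388 = 14348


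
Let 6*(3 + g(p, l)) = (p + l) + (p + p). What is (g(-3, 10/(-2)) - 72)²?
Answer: 53824/9 ≈ 5980.4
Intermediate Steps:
g(p, l) = -3 + p/2 + l/6 (g(p, l) = -3 + ((p + l) + (p + p))/6 = -3 + ((l + p) + 2*p)/6 = -3 + (l + 3*p)/6 = -3 + (p/2 + l/6) = -3 + p/2 + l/6)
(g(-3, 10/(-2)) - 72)² = ((-3 + (½)*(-3) + (10/(-2))/6) - 72)² = ((-3 - 3/2 + (10*(-½))/6) - 72)² = ((-3 - 3/2 + (⅙)*(-5)) - 72)² = ((-3 - 3/2 - ⅚) - 72)² = (-16/3 - 72)² = (-232/3)² = 53824/9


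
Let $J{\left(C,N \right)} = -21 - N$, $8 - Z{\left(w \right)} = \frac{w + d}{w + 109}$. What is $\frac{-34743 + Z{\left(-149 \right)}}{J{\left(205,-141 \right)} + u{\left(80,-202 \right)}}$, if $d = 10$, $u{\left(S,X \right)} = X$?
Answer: $\frac{1389539}{3280} \approx 423.64$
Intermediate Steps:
$Z{\left(w \right)} = 8 - \frac{10 + w}{109 + w}$ ($Z{\left(w \right)} = 8 - \frac{w + 10}{w + 109} = 8 - \frac{10 + w}{109 + w}$)
$\frac{-34743 + Z{\left(-149 \right)}}{J{\left(205,-141 \right)} + u{\left(80,-202 \right)}} = \frac{-34743 + \frac{862 + 7 \left(-149\right)}{109 - 149}}{\left(-21 - -141\right) - 202} = \frac{-34743 + \frac{862 - 1043}{-40}}{\left(-21 + 141\right) - 202} = \frac{-34743 - - \frac{181}{40}}{120 - 202} = \frac{-34743 + \frac{181}{40}}{-82} = \left(- \frac{1389539}{40}\right) \left(- \frac{1}{82}\right) = \frac{1389539}{3280}$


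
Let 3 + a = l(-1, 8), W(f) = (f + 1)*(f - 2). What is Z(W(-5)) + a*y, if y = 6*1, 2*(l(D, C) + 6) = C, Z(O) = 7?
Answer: -23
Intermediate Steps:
W(f) = (1 + f)*(-2 + f)
l(D, C) = -6 + C/2
y = 6
a = -5 (a = -3 + (-6 + (½)*8) = -3 + (-6 + 4) = -3 - 2 = -5)
Z(W(-5)) + a*y = 7 - 5*6 = 7 - 30 = -23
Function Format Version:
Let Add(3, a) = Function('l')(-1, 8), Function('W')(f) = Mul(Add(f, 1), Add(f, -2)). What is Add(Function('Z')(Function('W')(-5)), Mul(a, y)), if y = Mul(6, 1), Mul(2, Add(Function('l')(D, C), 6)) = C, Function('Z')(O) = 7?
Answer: -23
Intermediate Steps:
Function('W')(f) = Mul(Add(1, f), Add(-2, f))
Function('l')(D, C) = Add(-6, Mul(Rational(1, 2), C))
y = 6
a = -5 (a = Add(-3, Add(-6, Mul(Rational(1, 2), 8))) = Add(-3, Add(-6, 4)) = Add(-3, -2) = -5)
Add(Function('Z')(Function('W')(-5)), Mul(a, y)) = Add(7, Mul(-5, 6)) = Add(7, -30) = -23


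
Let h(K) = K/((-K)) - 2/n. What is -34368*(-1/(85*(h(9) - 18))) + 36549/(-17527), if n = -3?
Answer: -116351199/4819925 ≈ -24.140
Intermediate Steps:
h(K) = -⅓ (h(K) = K/((-K)) - 2/(-3) = K*(-1/K) - 2*(-⅓) = -1 + ⅔ = -⅓)
-34368*(-1/(85*(h(9) - 18))) + 36549/(-17527) = -34368*(-1/(85*(-⅓ - 18))) + 36549/(-17527) = -34368/((-85*(-55/3))) + 36549*(-1/17527) = -34368/4675/3 - 36549/17527 = -34368*3/4675 - 36549/17527 = -103104/4675 - 36549/17527 = -116351199/4819925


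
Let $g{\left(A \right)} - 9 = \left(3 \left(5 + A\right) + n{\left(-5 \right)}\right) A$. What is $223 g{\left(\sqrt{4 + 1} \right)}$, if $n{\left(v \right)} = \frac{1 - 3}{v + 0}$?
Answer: $5352 + \frac{17171 \sqrt{5}}{5} \approx 13031.0$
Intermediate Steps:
$n{\left(v \right)} = - \frac{2}{v}$
$g{\left(A \right)} = 9 + A \left(\frac{77}{5} + 3 A\right)$ ($g{\left(A \right)} = 9 + \left(3 \left(5 + A\right) - \frac{2}{-5}\right) A = 9 + \left(\left(15 + 3 A\right) - - \frac{2}{5}\right) A = 9 + \left(\left(15 + 3 A\right) + \frac{2}{5}\right) A = 9 + \left(\frac{77}{5} + 3 A\right) A = 9 + A \left(\frac{77}{5} + 3 A\right)$)
$223 g{\left(\sqrt{4 + 1} \right)} = 223 \left(9 + 3 \left(\sqrt{4 + 1}\right)^{2} + \frac{77 \sqrt{4 + 1}}{5}\right) = 223 \left(9 + 3 \left(\sqrt{5}\right)^{2} + \frac{77 \sqrt{5}}{5}\right) = 223 \left(9 + 3 \cdot 5 + \frac{77 \sqrt{5}}{5}\right) = 223 \left(9 + 15 + \frac{77 \sqrt{5}}{5}\right) = 223 \left(24 + \frac{77 \sqrt{5}}{5}\right) = 5352 + \frac{17171 \sqrt{5}}{5}$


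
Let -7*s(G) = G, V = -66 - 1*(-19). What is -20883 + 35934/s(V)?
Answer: -729963/47 ≈ -15531.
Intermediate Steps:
V = -47 (V = -66 + 19 = -47)
s(G) = -G/7
-20883 + 35934/s(V) = -20883 + 35934/((-⅐*(-47))) = -20883 + 35934/(47/7) = -20883 + 35934*(7/47) = -20883 + 251538/47 = -729963/47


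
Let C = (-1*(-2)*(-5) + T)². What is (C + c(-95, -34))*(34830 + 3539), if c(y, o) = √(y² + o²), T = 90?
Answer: 245561600 + 38369*√10181 ≈ 2.4943e+8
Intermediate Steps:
c(y, o) = √(o² + y²)
C = 6400 (C = (-1*(-2)*(-5) + 90)² = (2*(-5) + 90)² = (-10 + 90)² = 80² = 6400)
(C + c(-95, -34))*(34830 + 3539) = (6400 + √((-34)² + (-95)²))*(34830 + 3539) = (6400 + √(1156 + 9025))*38369 = (6400 + √10181)*38369 = 245561600 + 38369*√10181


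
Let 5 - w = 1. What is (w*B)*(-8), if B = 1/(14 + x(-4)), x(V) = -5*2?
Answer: -8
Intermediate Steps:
w = 4 (w = 5 - 1*1 = 5 - 1 = 4)
x(V) = -10
B = ¼ (B = 1/(14 - 10) = 1/4 = ¼ ≈ 0.25000)
(w*B)*(-8) = (4*(¼))*(-8) = 1*(-8) = -8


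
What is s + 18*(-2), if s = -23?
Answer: -59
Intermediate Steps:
s + 18*(-2) = -23 + 18*(-2) = -23 - 36 = -59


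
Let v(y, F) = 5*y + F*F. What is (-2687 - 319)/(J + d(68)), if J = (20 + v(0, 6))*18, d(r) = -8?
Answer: -1503/500 ≈ -3.0060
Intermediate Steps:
v(y, F) = F² + 5*y (v(y, F) = 5*y + F² = F² + 5*y)
J = 1008 (J = (20 + (6² + 5*0))*18 = (20 + (36 + 0))*18 = (20 + 36)*18 = 56*18 = 1008)
(-2687 - 319)/(J + d(68)) = (-2687 - 319)/(1008 - 8) = -3006/1000 = -3006*1/1000 = -1503/500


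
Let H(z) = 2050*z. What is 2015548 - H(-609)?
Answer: 3263998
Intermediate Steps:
2015548 - H(-609) = 2015548 - 2050*(-609) = 2015548 - 1*(-1248450) = 2015548 + 1248450 = 3263998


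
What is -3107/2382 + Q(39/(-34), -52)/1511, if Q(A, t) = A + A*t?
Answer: -2277665/1799601 ≈ -1.2656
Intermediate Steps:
-3107/2382 + Q(39/(-34), -52)/1511 = -3107/2382 + ((39/(-34))*(1 - 52))/1511 = -3107*1/2382 + ((39*(-1/34))*(-51))*(1/1511) = -3107/2382 - 39/34*(-51)*(1/1511) = -3107/2382 + (117/2)*(1/1511) = -3107/2382 + 117/3022 = -2277665/1799601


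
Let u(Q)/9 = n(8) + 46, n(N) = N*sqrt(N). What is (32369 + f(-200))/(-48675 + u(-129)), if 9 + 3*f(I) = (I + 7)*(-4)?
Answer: -1574434690/2329082649 - 1565920*sqrt(2)/776360883 ≈ -0.67884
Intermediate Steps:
n(N) = N**(3/2)
u(Q) = 414 + 144*sqrt(2) (u(Q) = 9*(8**(3/2) + 46) = 9*(16*sqrt(2) + 46) = 9*(46 + 16*sqrt(2)) = 414 + 144*sqrt(2))
f(I) = -37/3 - 4*I/3 (f(I) = -3 + ((I + 7)*(-4))/3 = -3 + ((7 + I)*(-4))/3 = -3 + (-28 - 4*I)/3 = -3 + (-28/3 - 4*I/3) = -37/3 - 4*I/3)
(32369 + f(-200))/(-48675 + u(-129)) = (32369 + (-37/3 - 4/3*(-200)))/(-48675 + (414 + 144*sqrt(2))) = (32369 + (-37/3 + 800/3))/(-48261 + 144*sqrt(2)) = (32369 + 763/3)/(-48261 + 144*sqrt(2)) = 97870/(3*(-48261 + 144*sqrt(2)))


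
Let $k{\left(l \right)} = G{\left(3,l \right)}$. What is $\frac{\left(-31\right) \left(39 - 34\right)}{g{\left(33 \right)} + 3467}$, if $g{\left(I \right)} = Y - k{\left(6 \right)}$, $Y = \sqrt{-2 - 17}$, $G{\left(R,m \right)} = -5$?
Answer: $- \frac{538160}{12054803} + \frac{155 i \sqrt{19}}{12054803} \approx -0.044643 + 5.6046 \cdot 10^{-5} i$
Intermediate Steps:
$k{\left(l \right)} = -5$
$Y = i \sqrt{19}$ ($Y = \sqrt{-19} = i \sqrt{19} \approx 4.3589 i$)
$g{\left(I \right)} = 5 + i \sqrt{19}$ ($g{\left(I \right)} = i \sqrt{19} - -5 = i \sqrt{19} + 5 = 5 + i \sqrt{19}$)
$\frac{\left(-31\right) \left(39 - 34\right)}{g{\left(33 \right)} + 3467} = \frac{\left(-31\right) \left(39 - 34\right)}{\left(5 + i \sqrt{19}\right) + 3467} = \frac{\left(-31\right) 5}{3472 + i \sqrt{19}} = - \frac{155}{3472 + i \sqrt{19}}$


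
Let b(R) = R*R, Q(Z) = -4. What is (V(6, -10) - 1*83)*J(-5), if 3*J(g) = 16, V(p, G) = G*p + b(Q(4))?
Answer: -2032/3 ≈ -677.33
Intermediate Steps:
b(R) = R²
V(p, G) = 16 + G*p (V(p, G) = G*p + (-4)² = G*p + 16 = 16 + G*p)
J(g) = 16/3 (J(g) = (⅓)*16 = 16/3)
(V(6, -10) - 1*83)*J(-5) = ((16 - 10*6) - 1*83)*(16/3) = ((16 - 60) - 83)*(16/3) = (-44 - 83)*(16/3) = -127*16/3 = -2032/3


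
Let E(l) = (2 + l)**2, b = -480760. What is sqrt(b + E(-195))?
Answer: 3*I*sqrt(49279) ≈ 665.97*I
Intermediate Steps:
sqrt(b + E(-195)) = sqrt(-480760 + (2 - 195)**2) = sqrt(-480760 + (-193)**2) = sqrt(-480760 + 37249) = sqrt(-443511) = 3*I*sqrt(49279)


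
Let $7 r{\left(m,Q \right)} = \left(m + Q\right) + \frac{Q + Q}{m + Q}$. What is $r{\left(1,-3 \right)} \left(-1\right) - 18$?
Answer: $- \frac{127}{7} \approx -18.143$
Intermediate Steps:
$r{\left(m,Q \right)} = \frac{Q}{7} + \frac{m}{7} + \frac{2 Q}{7 \left(Q + m\right)}$ ($r{\left(m,Q \right)} = \frac{\left(m + Q\right) + \frac{Q + Q}{m + Q}}{7} = \frac{\left(Q + m\right) + \frac{2 Q}{Q + m}}{7} = \frac{Q + m + \frac{2 Q}{Q + m}}{7} = \frac{Q}{7} + \frac{m}{7} + \frac{2 Q}{7 \left(Q + m\right)}$)
$r{\left(1,-3 \right)} \left(-1\right) - 18 = \frac{\left(-3\right)^{2} + 1^{2} + 2 \left(-3\right) + 2 \left(-3\right) 1}{7 \left(-3 + 1\right)} \left(-1\right) - 18 = \frac{9 + 1 - 6 - 6}{7 \left(-2\right)} \left(-1\right) - 18 = \frac{1}{7} \left(- \frac{1}{2}\right) \left(-2\right) \left(-1\right) - 18 = \frac{1}{7} \left(-1\right) - 18 = - \frac{1}{7} - 18 = - \frac{127}{7}$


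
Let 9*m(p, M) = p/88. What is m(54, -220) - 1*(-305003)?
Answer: 13420135/44 ≈ 3.0500e+5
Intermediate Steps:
m(p, M) = p/792 (m(p, M) = (p/88)/9 = p/792)
m(54, -220) - 1*(-305003) = (1/792)*54 - 1*(-305003) = 3/44 + 305003 = 13420135/44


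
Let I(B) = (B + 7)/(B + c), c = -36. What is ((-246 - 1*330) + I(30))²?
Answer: 12201049/36 ≈ 3.3892e+5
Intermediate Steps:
I(B) = (7 + B)/(-36 + B) (I(B) = (B + 7)/(B - 36) = (7 + B)/(-36 + B))
((-246 - 1*330) + I(30))² = ((-246 - 1*330) + (7 + 30)/(-36 + 30))² = ((-246 - 330) + 37/(-6))² = (-576 - ⅙*37)² = (-576 - 37/6)² = (-3493/6)² = 12201049/36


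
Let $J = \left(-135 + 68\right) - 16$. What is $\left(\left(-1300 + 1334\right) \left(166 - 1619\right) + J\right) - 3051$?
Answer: $-52536$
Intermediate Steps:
$J = -83$ ($J = -67 - 16 = -83$)
$\left(\left(-1300 + 1334\right) \left(166 - 1619\right) + J\right) - 3051 = \left(\left(-1300 + 1334\right) \left(166 - 1619\right) - 83\right) - 3051 = \left(34 \left(-1453\right) - 83\right) - 3051 = \left(-49402 - 83\right) - 3051 = -49485 - 3051 = -52536$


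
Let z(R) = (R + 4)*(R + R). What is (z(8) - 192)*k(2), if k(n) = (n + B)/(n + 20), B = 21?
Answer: 0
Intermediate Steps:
z(R) = 2*R*(4 + R) (z(R) = (4 + R)*(2*R) = 2*R*(4 + R))
k(n) = (21 + n)/(20 + n) (k(n) = (n + 21)/(n + 20) = (21 + n)/(20 + n))
(z(8) - 192)*k(2) = (2*8*(4 + 8) - 192)*((21 + 2)/(20 + 2)) = (2*8*12 - 192)*(23/22) = (192 - 192)*((1/22)*23) = 0*(23/22) = 0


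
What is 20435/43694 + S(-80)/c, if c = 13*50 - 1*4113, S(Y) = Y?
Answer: 74261925/151312322 ≈ 0.49079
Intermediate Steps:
c = -3463 (c = 650 - 4113 = -3463)
20435/43694 + S(-80)/c = 20435/43694 - 80/(-3463) = 20435*(1/43694) - 80*(-1/3463) = 20435/43694 + 80/3463 = 74261925/151312322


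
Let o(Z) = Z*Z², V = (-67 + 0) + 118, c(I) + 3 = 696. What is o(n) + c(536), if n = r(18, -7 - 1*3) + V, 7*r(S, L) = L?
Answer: 42019622/343 ≈ 1.2251e+5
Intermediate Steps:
c(I) = 693 (c(I) = -3 + 696 = 693)
r(S, L) = L/7
V = 51 (V = -67 + 118 = 51)
n = 347/7 (n = (-7 - 1*3)/7 + 51 = (-7 - 3)/7 + 51 = (⅐)*(-10) + 51 = -10/7 + 51 = 347/7 ≈ 49.571)
o(Z) = Z³
o(n) + c(536) = (347/7)³ + 693 = 41781923/343 + 693 = 42019622/343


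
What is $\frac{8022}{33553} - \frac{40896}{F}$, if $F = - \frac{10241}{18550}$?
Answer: $\frac{3636297979386}{49088039} \approx 74077.0$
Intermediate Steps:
$F = - \frac{1463}{2650}$ ($F = \left(-10241\right) \frac{1}{18550} = - \frac{1463}{2650} \approx -0.55208$)
$\frac{8022}{33553} - \frac{40896}{F} = \frac{8022}{33553} - \frac{40896}{- \frac{1463}{2650}} = 8022 \cdot \frac{1}{33553} - - \frac{108374400}{1463} = \frac{8022}{33553} + \frac{108374400}{1463} = \frac{3636297979386}{49088039}$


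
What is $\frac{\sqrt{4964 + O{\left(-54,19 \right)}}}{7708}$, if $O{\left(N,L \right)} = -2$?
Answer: $\frac{\sqrt{4962}}{7708} \approx 0.0091387$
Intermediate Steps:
$\frac{\sqrt{4964 + O{\left(-54,19 \right)}}}{7708} = \frac{\sqrt{4964 - 2}}{7708} = \sqrt{4962} \cdot \frac{1}{7708} = \frac{\sqrt{4962}}{7708}$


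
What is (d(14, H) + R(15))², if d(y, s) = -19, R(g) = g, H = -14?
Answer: 16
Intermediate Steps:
(d(14, H) + R(15))² = (-19 + 15)² = (-4)² = 16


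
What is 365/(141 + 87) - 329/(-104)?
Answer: 28243/5928 ≈ 4.7643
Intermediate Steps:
365/(141 + 87) - 329/(-104) = 365/228 - 329*(-1/104) = 365*(1/228) + 329/104 = 365/228 + 329/104 = 28243/5928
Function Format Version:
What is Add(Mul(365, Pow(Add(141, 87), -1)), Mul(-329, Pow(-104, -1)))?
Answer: Rational(28243, 5928) ≈ 4.7643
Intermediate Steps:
Add(Mul(365, Pow(Add(141, 87), -1)), Mul(-329, Pow(-104, -1))) = Add(Mul(365, Pow(228, -1)), Mul(-329, Rational(-1, 104))) = Add(Mul(365, Rational(1, 228)), Rational(329, 104)) = Add(Rational(365, 228), Rational(329, 104)) = Rational(28243, 5928)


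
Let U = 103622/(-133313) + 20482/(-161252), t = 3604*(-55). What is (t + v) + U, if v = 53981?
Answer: -221480248144141/1535499134 ≈ -1.4424e+5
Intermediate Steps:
t = -198220
U = -1388555115/1535499134 (U = 103622*(-1/133313) + 20482*(-1/161252) = -103622/133313 - 1463/11518 = -1388555115/1535499134 ≈ -0.90430)
(t + v) + U = (-198220 + 53981) - 1388555115/1535499134 = -144239 - 1388555115/1535499134 = -221480248144141/1535499134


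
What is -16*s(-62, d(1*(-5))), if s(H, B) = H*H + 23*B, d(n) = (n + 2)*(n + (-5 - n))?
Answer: -67024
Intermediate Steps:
d(n) = -10 - 5*n (d(n) = (2 + n)*(-5) = -10 - 5*n)
s(H, B) = H² + 23*B
-16*s(-62, d(1*(-5))) = -16*((-62)² + 23*(-10 - 5*(-5))) = -16*(3844 + 23*(-10 - 5*(-5))) = -16*(3844 + 23*(-10 + 25)) = -16*(3844 + 23*15) = -16*(3844 + 345) = -16*4189 = -67024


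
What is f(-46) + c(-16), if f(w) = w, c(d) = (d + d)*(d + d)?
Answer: 978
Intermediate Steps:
c(d) = 4*d² (c(d) = (2*d)*(2*d) = 4*d²)
f(-46) + c(-16) = -46 + 4*(-16)² = -46 + 4*256 = -46 + 1024 = 978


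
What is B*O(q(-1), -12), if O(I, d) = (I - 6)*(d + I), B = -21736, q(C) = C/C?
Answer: -1195480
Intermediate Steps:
q(C) = 1
O(I, d) = (-6 + I)*(I + d)
B*O(q(-1), -12) = -21736*(1² - 6*1 - 6*(-12) + 1*(-12)) = -21736*(1 - 6 + 72 - 12) = -21736*55 = -1195480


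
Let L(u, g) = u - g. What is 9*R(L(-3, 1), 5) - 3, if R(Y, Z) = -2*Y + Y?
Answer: 33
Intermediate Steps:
R(Y, Z) = -Y
9*R(L(-3, 1), 5) - 3 = 9*(-(-3 - 1*1)) - 3 = 9*(-(-3 - 1)) - 3 = 9*(-1*(-4)) - 3 = 9*4 - 3 = 36 - 3 = 33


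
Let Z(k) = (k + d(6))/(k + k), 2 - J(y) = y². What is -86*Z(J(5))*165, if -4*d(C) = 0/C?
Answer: -7095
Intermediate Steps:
d(C) = 0 (d(C) = -0/C = -¼*0 = 0)
J(y) = 2 - y²
Z(k) = ½ (Z(k) = (k + 0)/(k + k) = k/((2*k)) = k*(1/(2*k)) = ½)
-86*Z(J(5))*165 = -86*½*165 = -43*165 = -7095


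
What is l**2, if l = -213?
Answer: 45369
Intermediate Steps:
l**2 = (-213)**2 = 45369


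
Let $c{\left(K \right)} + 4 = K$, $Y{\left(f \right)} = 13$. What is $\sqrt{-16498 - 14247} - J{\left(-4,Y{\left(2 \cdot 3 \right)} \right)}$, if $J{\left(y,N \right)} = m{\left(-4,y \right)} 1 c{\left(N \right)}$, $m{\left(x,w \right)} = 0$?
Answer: $i \sqrt{30745} \approx 175.34 i$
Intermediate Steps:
$c{\left(K \right)} = -4 + K$
$J{\left(y,N \right)} = 0$ ($J{\left(y,N \right)} = 0 \cdot 1 \left(-4 + N\right) = 0 \left(-4 + N\right) = 0$)
$\sqrt{-16498 - 14247} - J{\left(-4,Y{\left(2 \cdot 3 \right)} \right)} = \sqrt{-16498 - 14247} - 0 = \sqrt{-30745} + 0 = i \sqrt{30745} + 0 = i \sqrt{30745}$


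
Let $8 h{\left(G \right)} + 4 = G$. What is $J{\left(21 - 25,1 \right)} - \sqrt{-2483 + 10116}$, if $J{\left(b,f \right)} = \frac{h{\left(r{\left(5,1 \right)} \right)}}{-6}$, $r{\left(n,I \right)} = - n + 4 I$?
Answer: $\frac{5}{48} - \sqrt{7633} \approx -87.263$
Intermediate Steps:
$h{\left(G \right)} = - \frac{1}{2} + \frac{G}{8}$
$J{\left(b,f \right)} = \frac{5}{48}$ ($J{\left(b,f \right)} = \frac{- \frac{1}{2} + \frac{\left(-1\right) 5 + 4 \cdot 1}{8}}{-6} = \left(- \frac{1}{2} + \frac{-5 + 4}{8}\right) \left(- \frac{1}{6}\right) = \left(- \frac{1}{2} + \frac{1}{8} \left(-1\right)\right) \left(- \frac{1}{6}\right) = \left(- \frac{1}{2} - \frac{1}{8}\right) \left(- \frac{1}{6}\right) = \left(- \frac{5}{8}\right) \left(- \frac{1}{6}\right) = \frac{5}{48}$)
$J{\left(21 - 25,1 \right)} - \sqrt{-2483 + 10116} = \frac{5}{48} - \sqrt{-2483 + 10116} = \frac{5}{48} - \sqrt{7633}$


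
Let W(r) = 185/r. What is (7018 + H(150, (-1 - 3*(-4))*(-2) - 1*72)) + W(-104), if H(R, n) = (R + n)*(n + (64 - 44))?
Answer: 298711/104 ≈ 2872.2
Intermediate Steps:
H(R, n) = (20 + n)*(R + n) (H(R, n) = (R + n)*(n + 20) = (R + n)*(20 + n) = (20 + n)*(R + n))
(7018 + H(150, (-1 - 3*(-4))*(-2) - 1*72)) + W(-104) = (7018 + (((-1 - 3*(-4))*(-2) - 1*72)**2 + 20*150 + 20*((-1 - 3*(-4))*(-2) - 1*72) + 150*((-1 - 3*(-4))*(-2) - 1*72))) + 185/(-104) = (7018 + (((-1 + 12)*(-2) - 72)**2 + 3000 + 20*((-1 + 12)*(-2) - 72) + 150*((-1 + 12)*(-2) - 72))) + 185*(-1/104) = (7018 + ((11*(-2) - 72)**2 + 3000 + 20*(11*(-2) - 72) + 150*(11*(-2) - 72))) - 185/104 = (7018 + ((-22 - 72)**2 + 3000 + 20*(-22 - 72) + 150*(-22 - 72))) - 185/104 = (7018 + ((-94)**2 + 3000 + 20*(-94) + 150*(-94))) - 185/104 = (7018 + (8836 + 3000 - 1880 - 14100)) - 185/104 = (7018 - 4144) - 185/104 = 2874 - 185/104 = 298711/104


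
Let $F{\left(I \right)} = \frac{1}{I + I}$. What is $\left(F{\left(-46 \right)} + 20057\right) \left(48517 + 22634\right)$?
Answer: $\frac{131290884693}{92} \approx 1.4271 \cdot 10^{9}$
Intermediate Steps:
$F{\left(I \right)} = \frac{1}{2 I}$
$\left(F{\left(-46 \right)} + 20057\right) \left(48517 + 22634\right) = \left(\frac{1}{2 \left(-46\right)} + 20057\right) \left(48517 + 22634\right) = \left(\frac{1}{2} \left(- \frac{1}{46}\right) + 20057\right) 71151 = \left(- \frac{1}{92} + 20057\right) 71151 = \frac{1845243}{92} \cdot 71151 = \frac{131290884693}{92}$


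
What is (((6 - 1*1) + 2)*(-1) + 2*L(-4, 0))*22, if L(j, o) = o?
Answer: -154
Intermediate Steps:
(((6 - 1*1) + 2)*(-1) + 2*L(-4, 0))*22 = (((6 - 1*1) + 2)*(-1) + 2*0)*22 = (((6 - 1) + 2)*(-1) + 0)*22 = ((5 + 2)*(-1) + 0)*22 = (7*(-1) + 0)*22 = (-7 + 0)*22 = -7*22 = -154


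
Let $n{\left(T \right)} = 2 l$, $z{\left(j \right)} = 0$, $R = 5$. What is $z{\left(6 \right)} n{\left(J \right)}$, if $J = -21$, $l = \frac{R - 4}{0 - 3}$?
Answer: $0$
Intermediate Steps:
$l = - \frac{1}{3}$ ($l = \frac{5 - 4}{0 - 3} = 1 \frac{1}{-3} = 1 \left(- \frac{1}{3}\right) = - \frac{1}{3} \approx -0.33333$)
$n{\left(T \right)} = - \frac{2}{3}$ ($n{\left(T \right)} = 2 \left(- \frac{1}{3}\right) = - \frac{2}{3}$)
$z{\left(6 \right)} n{\left(J \right)} = 0 \left(- \frac{2}{3}\right) = 0$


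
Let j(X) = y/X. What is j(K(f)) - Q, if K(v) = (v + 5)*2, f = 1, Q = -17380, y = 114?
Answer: 34779/2 ≈ 17390.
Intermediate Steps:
K(v) = 10 + 2*v (K(v) = (5 + v)*2 = 10 + 2*v)
j(X) = 114/X
j(K(f)) - Q = 114/(10 + 2*1) - 1*(-17380) = 114/(10 + 2) + 17380 = 114/12 + 17380 = 114*(1/12) + 17380 = 19/2 + 17380 = 34779/2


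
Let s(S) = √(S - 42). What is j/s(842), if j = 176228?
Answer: 44057*√2/10 ≈ 6230.6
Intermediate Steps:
s(S) = √(-42 + S)
j/s(842) = 176228/(√(-42 + 842)) = 176228/(√800) = 176228/((20*√2)) = 176228*(√2/40) = 44057*√2/10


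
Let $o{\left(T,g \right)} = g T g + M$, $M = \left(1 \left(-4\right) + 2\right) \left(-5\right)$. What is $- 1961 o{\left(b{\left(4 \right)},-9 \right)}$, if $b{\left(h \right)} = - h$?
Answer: $615754$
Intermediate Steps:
$M = 10$ ($M = \left(-4 + 2\right) \left(-5\right) = \left(-2\right) \left(-5\right) = 10$)
$o{\left(T,g \right)} = 10 + T g^{2}$ ($o{\left(T,g \right)} = g T g + 10 = T g g + 10 = T g^{2} + 10 = 10 + T g^{2}$)
$- 1961 o{\left(b{\left(4 \right)},-9 \right)} = - 1961 \left(10 + \left(-1\right) 4 \left(-9\right)^{2}\right) = - 1961 \left(10 - 324\right) = \left(-1961\right) \left(-314\right) = 615754$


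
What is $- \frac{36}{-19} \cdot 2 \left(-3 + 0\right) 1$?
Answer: $- \frac{216}{19} \approx -11.368$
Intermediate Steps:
$- \frac{36}{-19} \cdot 2 \left(-3 + 0\right) 1 = \left(-36\right) \left(- \frac{1}{19}\right) 2 \left(\left(-3\right) 1\right) = \frac{36}{19} \cdot 2 \left(-3\right) = \frac{72}{19} \left(-3\right) = - \frac{216}{19}$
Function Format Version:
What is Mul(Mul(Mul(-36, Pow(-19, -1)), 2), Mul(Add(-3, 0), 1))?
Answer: Rational(-216, 19) ≈ -11.368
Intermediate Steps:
Mul(Mul(Mul(-36, Pow(-19, -1)), 2), Mul(Add(-3, 0), 1)) = Mul(Mul(Mul(-36, Rational(-1, 19)), 2), Mul(-3, 1)) = Mul(Mul(Rational(36, 19), 2), -3) = Mul(Rational(72, 19), -3) = Rational(-216, 19)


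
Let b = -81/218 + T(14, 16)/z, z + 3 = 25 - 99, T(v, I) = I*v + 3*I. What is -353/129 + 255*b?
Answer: -2161633493/2165394 ≈ -998.26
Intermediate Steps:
T(v, I) = 3*I + I*v
z = -77 (z = -3 + (25 - 99) = -3 - 74 = -77)
b = -65533/16786 (b = -81/218 + (16*(3 + 14))/(-77) = -81*1/218 + (16*17)*(-1/77) = -81/218 + 272*(-1/77) = -81/218 - 272/77 = -65533/16786 ≈ -3.9040)
-353/129 + 255*b = -353/129 + 255*(-65533/16786) = -353*1/129 - 16710915/16786 = -353/129 - 16710915/16786 = -2161633493/2165394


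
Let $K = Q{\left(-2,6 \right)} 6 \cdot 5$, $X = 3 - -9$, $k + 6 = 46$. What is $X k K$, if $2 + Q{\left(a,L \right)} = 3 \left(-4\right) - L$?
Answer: $-288000$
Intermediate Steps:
$Q{\left(a,L \right)} = -14 - L$ ($Q{\left(a,L \right)} = -2 - \left(12 + L\right) = -14 - L$)
$k = 40$ ($k = -6 + 46 = 40$)
$X = 12$ ($X = 3 + 9 = 12$)
$K = -600$ ($K = \left(-14 - 6\right) 6 \cdot 5 = \left(-20\right) 6 \cdot 5 = \left(-120\right) 5 = -600$)
$X k K = 12 \cdot 40 \left(-600\right) = 480 \left(-600\right) = -288000$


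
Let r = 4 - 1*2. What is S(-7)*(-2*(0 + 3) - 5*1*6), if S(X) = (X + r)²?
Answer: -900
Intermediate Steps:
r = 2 (r = 4 - 2 = 2)
S(X) = (2 + X)² (S(X) = (X + 2)² = (2 + X)²)
S(-7)*(-2*(0 + 3) - 5*1*6) = (2 - 7)²*(-2*(0 + 3) - 5*1*6) = (-5)²*(-2*3 - 5*6) = 25*(-6 - 30) = 25*(-36) = -900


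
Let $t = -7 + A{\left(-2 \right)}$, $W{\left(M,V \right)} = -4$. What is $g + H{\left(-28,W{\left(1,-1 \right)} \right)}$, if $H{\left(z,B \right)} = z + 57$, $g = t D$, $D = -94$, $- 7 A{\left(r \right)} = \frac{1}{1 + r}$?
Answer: $\frac{4715}{7} \approx 673.57$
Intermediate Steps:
$A{\left(r \right)} = - \frac{1}{7 \left(1 + r\right)}$
$t = - \frac{48}{7}$ ($t = -7 - \frac{1}{7 + 7 \left(-2\right)} = -7 - \frac{1}{7 - 14} = -7 - \frac{1}{-7} = -7 - - \frac{1}{7} = -7 + \frac{1}{7} = - \frac{48}{7} \approx -6.8571$)
$g = \frac{4512}{7}$ ($g = \left(- \frac{48}{7}\right) \left(-94\right) = \frac{4512}{7} \approx 644.57$)
$H{\left(z,B \right)} = 57 + z$
$g + H{\left(-28,W{\left(1,-1 \right)} \right)} = \frac{4512}{7} + \left(57 - 28\right) = \frac{4512}{7} + 29 = \frac{4715}{7}$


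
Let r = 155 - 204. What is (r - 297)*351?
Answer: -121446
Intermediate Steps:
r = -49
(r - 297)*351 = (-49 - 297)*351 = -346*351 = -121446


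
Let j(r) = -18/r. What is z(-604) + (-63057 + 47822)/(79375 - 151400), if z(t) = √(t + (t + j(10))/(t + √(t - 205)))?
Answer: 3047/14405 + √5*√((-1821051 + 3020*I*√809)/(604 - I*√809))/5 ≈ 0.21248 + 24.556*I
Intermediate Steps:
z(t) = √(t + (-9/5 + t)/(t + √(-205 + t))) (z(t) = √(t + (t - 18/10)/(t + √(t - 205))) = √(t + (t - 18*⅒)/(t + √(-205 + t))) = √(t + (t - 9/5)/(t + √(-205 + t))) = √(t + (-9/5 + t)/(t + √(-205 + t))))
z(-604) + (-63057 + 47822)/(79375 - 151400) = √5*√((-9 + 5*(-604) + 5*(-604)*(-604 + √(-205 - 604)))/(-604 + √(-205 - 604)))/5 + (-63057 + 47822)/(79375 - 151400) = √5*√((-9 - 3020 + 5*(-604)*(-604 + √(-809)))/(-604 + √(-809)))/5 - 15235/(-72025) = √5*√((-9 - 3020 + 5*(-604)*(-604 + I*√809))/(-604 + I*√809))/5 - 15235*(-1/72025) = √5*√((-9 - 3020 + (1824080 - 3020*I*√809))/(-604 + I*√809))/5 + 3047/14405 = √5*√((1821051 - 3020*I*√809)/(-604 + I*√809))/5 + 3047/14405 = 3047/14405 + √5*√((1821051 - 3020*I*√809)/(-604 + I*√809))/5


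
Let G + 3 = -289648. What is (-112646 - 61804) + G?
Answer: -464101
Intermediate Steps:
G = -289651 (G = -3 - 289648 = -289651)
(-112646 - 61804) + G = (-112646 - 61804) - 289651 = -174450 - 289651 = -464101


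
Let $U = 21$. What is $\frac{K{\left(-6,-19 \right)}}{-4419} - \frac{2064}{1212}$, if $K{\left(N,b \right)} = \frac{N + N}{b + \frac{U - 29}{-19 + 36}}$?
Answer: $- \frac{83867704}{49243863} \approx -1.7031$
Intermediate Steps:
$K{\left(N,b \right)} = \frac{2 N}{- \frac{8}{17} + b}$ ($K{\left(N,b \right)} = \frac{N + N}{b + \frac{21 - 29}{-19 + 36}} = \frac{2 N}{b - \frac{8}{17}} = \frac{2 N}{- \frac{8}{17} + b}$)
$\frac{K{\left(-6,-19 \right)}}{-4419} - \frac{2064}{1212} = \frac{34 \left(-6\right) \frac{1}{-8 + 17 \left(-19\right)}}{-4419} - \frac{2064}{1212} = 34 \left(-6\right) \frac{1}{-8 - 323} \left(- \frac{1}{4419}\right) - \frac{172}{101} = 34 \left(-6\right) \frac{1}{-331} \left(- \frac{1}{4419}\right) - \frac{172}{101} = 34 \left(-6\right) \left(- \frac{1}{331}\right) \left(- \frac{1}{4419}\right) - \frac{172}{101} = \frac{204}{331} \left(- \frac{1}{4419}\right) - \frac{172}{101} = - \frac{68}{487563} - \frac{172}{101} = - \frac{83867704}{49243863}$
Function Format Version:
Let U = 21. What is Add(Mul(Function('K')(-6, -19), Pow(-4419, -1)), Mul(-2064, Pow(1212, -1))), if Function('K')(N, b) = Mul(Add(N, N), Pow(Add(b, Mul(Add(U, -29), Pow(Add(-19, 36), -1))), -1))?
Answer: Rational(-83867704, 49243863) ≈ -1.7031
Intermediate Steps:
Function('K')(N, b) = Mul(2, N, Pow(Add(Rational(-8, 17), b), -1)) (Function('K')(N, b) = Mul(Add(N, N), Pow(Add(b, Mul(Add(21, -29), Pow(Add(-19, 36), -1))), -1)) = Mul(Mul(2, N), Pow(Add(b, Mul(-8, Pow(17, -1))), -1)) = Mul(Mul(2, N), Pow(Add(b, Mul(-8, Rational(1, 17))), -1)) = Mul(Mul(2, N), Pow(Add(b, Rational(-8, 17)), -1)) = Mul(Mul(2, N), Pow(Add(Rational(-8, 17), b), -1)) = Mul(2, N, Pow(Add(Rational(-8, 17), b), -1)))
Add(Mul(Function('K')(-6, -19), Pow(-4419, -1)), Mul(-2064, Pow(1212, -1))) = Add(Mul(Mul(34, -6, Pow(Add(-8, Mul(17, -19)), -1)), Pow(-4419, -1)), Mul(-2064, Pow(1212, -1))) = Add(Mul(Mul(34, -6, Pow(Add(-8, -323), -1)), Rational(-1, 4419)), Mul(-2064, Rational(1, 1212))) = Add(Mul(Mul(34, -6, Pow(-331, -1)), Rational(-1, 4419)), Rational(-172, 101)) = Add(Mul(Mul(34, -6, Rational(-1, 331)), Rational(-1, 4419)), Rational(-172, 101)) = Add(Mul(Rational(204, 331), Rational(-1, 4419)), Rational(-172, 101)) = Add(Rational(-68, 487563), Rational(-172, 101)) = Rational(-83867704, 49243863)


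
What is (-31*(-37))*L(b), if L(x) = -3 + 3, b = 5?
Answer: 0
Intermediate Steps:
L(x) = 0
(-31*(-37))*L(b) = -31*(-37)*0 = 1147*0 = 0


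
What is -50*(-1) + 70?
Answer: 120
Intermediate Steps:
-50*(-1) + 70 = 50 + 70 = 120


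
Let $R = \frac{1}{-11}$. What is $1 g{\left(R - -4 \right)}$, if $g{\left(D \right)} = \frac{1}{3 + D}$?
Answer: $\frac{11}{76} \approx 0.14474$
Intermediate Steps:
$R = - \frac{1}{11} \approx -0.090909$
$1 g{\left(R - -4 \right)} = 1 \frac{1}{3 - - \frac{43}{11}} = 1 \frac{1}{3 + \left(- \frac{1}{11} + 4\right)} = 1 \frac{1}{3 + \frac{43}{11}} = 1 \frac{1}{\frac{76}{11}} = 1 \cdot \frac{11}{76} = \frac{11}{76}$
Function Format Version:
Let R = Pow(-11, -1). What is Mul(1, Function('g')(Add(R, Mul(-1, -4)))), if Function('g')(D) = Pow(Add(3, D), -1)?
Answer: Rational(11, 76) ≈ 0.14474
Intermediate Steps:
R = Rational(-1, 11) ≈ -0.090909
Mul(1, Function('g')(Add(R, Mul(-1, -4)))) = Mul(1, Pow(Add(3, Add(Rational(-1, 11), Mul(-1, -4))), -1)) = Mul(1, Pow(Add(3, Add(Rational(-1, 11), 4)), -1)) = Mul(1, Pow(Add(3, Rational(43, 11)), -1)) = Mul(1, Pow(Rational(76, 11), -1)) = Mul(1, Rational(11, 76)) = Rational(11, 76)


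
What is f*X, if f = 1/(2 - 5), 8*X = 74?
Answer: -37/12 ≈ -3.0833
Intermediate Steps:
X = 37/4 (X = (⅛)*74 = 37/4 ≈ 9.2500)
f = -⅓ (f = 1/(-3) = -⅓ ≈ -0.33333)
f*X = -⅓*37/4 = -37/12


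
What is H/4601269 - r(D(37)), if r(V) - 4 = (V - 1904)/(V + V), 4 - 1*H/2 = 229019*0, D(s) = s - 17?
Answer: 1983147019/46012690 ≈ 43.100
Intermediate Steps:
D(s) = -17 + s
H = 8 (H = 8 - 458038*0 = 8 - 2*0 = 8 + 0 = 8)
r(V) = 4 + (-1904 + V)/(2*V) (r(V) = 4 + (V - 1904)/(V + V) = 4 + (-1904 + V)/((2*V)) = 4 + (-1904 + V)*(1/(2*V)) = 4 + (-1904 + V)/(2*V))
H/4601269 - r(D(37)) = 8/4601269 - (9/2 - 952/(-17 + 37)) = 8*(1/4601269) - (9/2 - 952/20) = 8/4601269 - (9/2 - 952*1/20) = 8/4601269 - (9/2 - 238/5) = 8/4601269 - 1*(-431/10) = 8/4601269 + 431/10 = 1983147019/46012690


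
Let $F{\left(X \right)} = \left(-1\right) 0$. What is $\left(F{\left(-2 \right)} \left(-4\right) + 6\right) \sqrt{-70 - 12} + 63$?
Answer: $63 + 6 i \sqrt{82} \approx 63.0 + 54.332 i$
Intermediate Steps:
$F{\left(X \right)} = 0$
$\left(F{\left(-2 \right)} \left(-4\right) + 6\right) \sqrt{-70 - 12} + 63 = \left(0 \left(-4\right) + 6\right) \sqrt{-70 - 12} + 63 = \left(0 + 6\right) \sqrt{-82} + 63 = 6 i \sqrt{82} + 63 = 63 + 6 i \sqrt{82}$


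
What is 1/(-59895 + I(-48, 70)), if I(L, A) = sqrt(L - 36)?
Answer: -19965/1195803703 - 2*I*sqrt(21)/3587411109 ≈ -1.6696e-5 - 2.5548e-9*I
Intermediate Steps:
I(L, A) = sqrt(-36 + L)
1/(-59895 + I(-48, 70)) = 1/(-59895 + sqrt(-36 - 48)) = 1/(-59895 + sqrt(-84)) = 1/(-59895 + 2*I*sqrt(21))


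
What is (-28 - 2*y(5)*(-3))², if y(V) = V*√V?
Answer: 5284 - 1680*√5 ≈ 1527.4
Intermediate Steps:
y(V) = V^(3/2)
(-28 - 2*y(5)*(-3))² = (-28 - 10*√5*(-3))² = (-28 + 30*√5)²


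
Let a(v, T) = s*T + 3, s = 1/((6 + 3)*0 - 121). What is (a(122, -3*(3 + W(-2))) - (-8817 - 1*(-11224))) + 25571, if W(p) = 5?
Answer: 2803231/121 ≈ 23167.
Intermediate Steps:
s = -1/121 (s = 1/(9*0 - 121) = 1/(0 - 121) = 1/(-121) = -1/121 ≈ -0.0082645)
a(v, T) = 3 - T/121 (a(v, T) = -T/121 + 3 = 3 - T/121)
(a(122, -3*(3 + W(-2))) - (-8817 - 1*(-11224))) + 25571 = ((3 - (-3)*(3 + 5)/121) - (-8817 - 1*(-11224))) + 25571 = ((3 - (-3)*8/121) - (-8817 + 11224)) + 25571 = ((3 - 1/121*(-24)) - 1*2407) + 25571 = ((3 + 24/121) - 2407) + 25571 = (387/121 - 2407) + 25571 = -290860/121 + 25571 = 2803231/121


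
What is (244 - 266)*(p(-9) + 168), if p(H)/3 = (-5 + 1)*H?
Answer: -6072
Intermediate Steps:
p(H) = -12*H (p(H) = 3*((-5 + 1)*H) = 3*(-4*H) = -12*H)
(244 - 266)*(p(-9) + 168) = (244 - 266)*(-12*(-9) + 168) = -22*(108 + 168) = -22*276 = -6072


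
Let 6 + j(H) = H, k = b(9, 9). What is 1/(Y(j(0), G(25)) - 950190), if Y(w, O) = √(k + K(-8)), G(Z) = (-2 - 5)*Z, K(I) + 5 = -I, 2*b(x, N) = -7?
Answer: -1900380/1805722072201 - I*√2/1805722072201 ≈ -1.0524e-6 - 7.8318e-13*I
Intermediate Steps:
b(x, N) = -7/2 (b(x, N) = (½)*(-7) = -7/2)
K(I) = -5 - I
k = -7/2 ≈ -3.5000
j(H) = -6 + H
G(Z) = -7*Z
Y(w, O) = I*√2/2 (Y(w, O) = √(-7/2 + (-5 - 1*(-8))) = √(-7/2 + (-5 + 8)) = √(-7/2 + 3) = √(-½) = I*√2/2)
1/(Y(j(0), G(25)) - 950190) = 1/(I*√2/2 - 950190) = 1/(-950190 + I*√2/2)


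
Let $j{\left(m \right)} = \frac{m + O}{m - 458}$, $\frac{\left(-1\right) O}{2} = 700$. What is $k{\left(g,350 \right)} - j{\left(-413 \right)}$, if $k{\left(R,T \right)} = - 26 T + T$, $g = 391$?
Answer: $- \frac{7623063}{871} \approx -8752.1$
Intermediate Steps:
$O = -1400$ ($O = \left(-2\right) 700 = -1400$)
$k{\left(R,T \right)} = - 25 T$
$j{\left(m \right)} = \frac{-1400 + m}{-458 + m}$ ($j{\left(m \right)} = \frac{m - 1400}{m - 458} = \frac{-1400 + m}{-458 + m}$)
$k{\left(g,350 \right)} - j{\left(-413 \right)} = \left(-25\right) 350 - \frac{-1400 - 413}{-458 - 413} = -8750 - \frac{1}{-871} \left(-1813\right) = -8750 - \left(- \frac{1}{871}\right) \left(-1813\right) = -8750 - \frac{1813}{871} = - \frac{7623063}{871}$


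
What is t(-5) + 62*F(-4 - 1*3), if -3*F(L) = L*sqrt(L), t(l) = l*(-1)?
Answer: 5 + 434*I*sqrt(7)/3 ≈ 5.0 + 382.75*I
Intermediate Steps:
t(l) = -l
F(L) = -L**(3/2)/3 (F(L) = -L*sqrt(L)/3 = -L**(3/2)/3)
t(-5) + 62*F(-4 - 1*3) = -1*(-5) + 62*(-(-4 - 1*3)**(3/2)/3) = 5 + 62*(-(-4 - 3)**(3/2)/3) = 5 + 62*(-(-7)*I*sqrt(7)/3) = 5 + 62*(7*I*sqrt(7)/3) = 5 + 434*I*sqrt(7)/3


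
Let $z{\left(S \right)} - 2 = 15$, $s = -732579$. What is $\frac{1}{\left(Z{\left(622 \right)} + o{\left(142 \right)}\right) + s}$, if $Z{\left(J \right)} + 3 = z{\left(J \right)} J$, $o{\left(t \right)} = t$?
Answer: $- \frac{1}{721866} \approx -1.3853 \cdot 10^{-6}$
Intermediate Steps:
$z{\left(S \right)} = 17$ ($z{\left(S \right)} = 2 + 15 = 17$)
$Z{\left(J \right)} = -3 + 17 J$
$\frac{1}{\left(Z{\left(622 \right)} + o{\left(142 \right)}\right) + s} = \frac{1}{\left(\left(-3 + 17 \cdot 622\right) + 142\right) - 732579} = \frac{1}{\left(\left(-3 + 10574\right) + 142\right) - 732579} = \frac{1}{\left(10571 + 142\right) - 732579} = \frac{1}{10713 - 732579} = \frac{1}{-721866} = - \frac{1}{721866}$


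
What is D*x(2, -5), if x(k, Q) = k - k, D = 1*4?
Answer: 0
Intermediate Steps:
D = 4
x(k, Q) = 0
D*x(2, -5) = 4*0 = 0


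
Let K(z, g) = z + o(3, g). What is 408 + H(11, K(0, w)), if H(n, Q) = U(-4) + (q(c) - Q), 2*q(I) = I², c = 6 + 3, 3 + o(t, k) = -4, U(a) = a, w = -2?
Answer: 903/2 ≈ 451.50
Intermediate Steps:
o(t, k) = -7 (o(t, k) = -3 - 4 = -7)
c = 9
K(z, g) = -7 + z (K(z, g) = z - 7 = -7 + z)
q(I) = I²/2
H(n, Q) = 73/2 - Q (H(n, Q) = -4 + ((½)*9² - Q) = -4 + ((½)*81 - Q) = -4 + (81/2 - Q) = 73/2 - Q)
408 + H(11, K(0, w)) = 408 + (73/2 - (-7 + 0)) = 408 + (73/2 - 1*(-7)) = 408 + (73/2 + 7) = 408 + 87/2 = 903/2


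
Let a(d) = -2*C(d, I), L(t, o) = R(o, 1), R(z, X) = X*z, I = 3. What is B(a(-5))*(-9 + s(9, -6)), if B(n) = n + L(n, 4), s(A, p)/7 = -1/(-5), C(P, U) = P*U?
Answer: -1292/5 ≈ -258.40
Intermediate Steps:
L(t, o) = o (L(t, o) = 1*o = o)
a(d) = -6*d (a(d) = -2*d*3 = -6*d)
s(A, p) = 7/5 (s(A, p) = 7*(-1/(-5)) = 7*(-1*(-1/5)) = 7*(1/5) = 7/5)
B(n) = 4 + n (B(n) = n + 4 = 4 + n)
B(a(-5))*(-9 + s(9, -6)) = (4 - 6*(-5))*(-9 + 7/5) = (4 + 30)*(-38/5) = 34*(-38/5) = -1292/5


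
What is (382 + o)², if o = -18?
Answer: 132496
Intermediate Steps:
(382 + o)² = (382 - 18)² = 364² = 132496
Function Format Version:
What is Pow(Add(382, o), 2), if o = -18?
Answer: 132496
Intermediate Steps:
Pow(Add(382, o), 2) = Pow(Add(382, -18), 2) = Pow(364, 2) = 132496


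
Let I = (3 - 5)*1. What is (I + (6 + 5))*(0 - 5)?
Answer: -45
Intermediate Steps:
I = -2 (I = -2*1 = -2)
(I + (6 + 5))*(0 - 5) = (-2 + (6 + 5))*(0 - 5) = (-2 + 11)*(-5) = 9*(-5) = -45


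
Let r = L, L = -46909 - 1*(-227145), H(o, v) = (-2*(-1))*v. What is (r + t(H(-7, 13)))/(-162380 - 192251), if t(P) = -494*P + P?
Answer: -167418/354631 ≈ -0.47209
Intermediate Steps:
H(o, v) = 2*v
t(P) = -493*P
L = 180236 (L = -46909 + 227145 = 180236)
r = 180236
(r + t(H(-7, 13)))/(-162380 - 192251) = (180236 - 986*13)/(-162380 - 192251) = (180236 - 493*26)/(-354631) = (180236 - 12818)*(-1/354631) = 167418*(-1/354631) = -167418/354631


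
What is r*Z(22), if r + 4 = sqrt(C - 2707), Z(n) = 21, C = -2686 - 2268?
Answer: -84 + 21*I*sqrt(7661) ≈ -84.0 + 1838.1*I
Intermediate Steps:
C = -4954
r = -4 + I*sqrt(7661) (r = -4 + sqrt(-4954 - 2707) = -4 + sqrt(-7661) = -4 + I*sqrt(7661) ≈ -4.0 + 87.527*I)
r*Z(22) = (-4 + I*sqrt(7661))*21 = -84 + 21*I*sqrt(7661)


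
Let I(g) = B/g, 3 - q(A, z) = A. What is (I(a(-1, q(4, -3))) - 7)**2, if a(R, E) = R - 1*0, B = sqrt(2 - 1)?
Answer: 64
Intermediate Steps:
B = 1 (B = sqrt(1) = 1)
q(A, z) = 3 - A
a(R, E) = R (a(R, E) = R + 0 = R)
I(g) = 1/g
(I(a(-1, q(4, -3))) - 7)**2 = (1/(-1) - 7)**2 = (-1 - 7)**2 = (-8)**2 = 64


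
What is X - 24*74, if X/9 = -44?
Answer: -2172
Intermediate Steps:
X = -396 (X = 9*(-44) = -396)
X - 24*74 = -396 - 24*74 = -396 - 1776 = -2172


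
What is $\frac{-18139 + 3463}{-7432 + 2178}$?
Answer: $\frac{7338}{2627} \approx 2.7933$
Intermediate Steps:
$\frac{-18139 + 3463}{-7432 + 2178} = - \frac{14676}{-5254} = \left(-14676\right) \left(- \frac{1}{5254}\right) = \frac{7338}{2627}$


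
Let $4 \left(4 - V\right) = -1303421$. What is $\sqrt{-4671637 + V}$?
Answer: $\frac{i \sqrt{17383111}}{2} \approx 2084.7 i$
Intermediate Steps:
$V = \frac{1303437}{4}$ ($V = 4 - - \frac{1303421}{4} = 4 + \frac{1303421}{4} = \frac{1303437}{4} \approx 3.2586 \cdot 10^{5}$)
$\sqrt{-4671637 + V} = \sqrt{-4671637 + \frac{1303437}{4}} = \sqrt{- \frac{17383111}{4}} = \frac{i \sqrt{17383111}}{2}$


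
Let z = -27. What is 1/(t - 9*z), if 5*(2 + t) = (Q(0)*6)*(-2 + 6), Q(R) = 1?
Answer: 5/1229 ≈ 0.0040683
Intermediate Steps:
t = 14/5 (t = -2 + ((1*6)*(-2 + 6))/5 = -2 + (6*4)/5 = -2 + (⅕)*24 = -2 + 24/5 = 14/5 ≈ 2.8000)
1/(t - 9*z) = 1/(14/5 - 9*(-27)) = 1/(14/5 + 243) = 1/(1229/5) = 5/1229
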